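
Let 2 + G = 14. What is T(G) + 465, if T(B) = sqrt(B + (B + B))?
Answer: 471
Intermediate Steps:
G = 12 (G = -2 + 14 = 12)
T(B) = sqrt(3)*sqrt(B) (T(B) = sqrt(B + 2*B) = sqrt(3*B) = sqrt(3)*sqrt(B))
T(G) + 465 = sqrt(3)*sqrt(12) + 465 = sqrt(3)*(2*sqrt(3)) + 465 = 6 + 465 = 471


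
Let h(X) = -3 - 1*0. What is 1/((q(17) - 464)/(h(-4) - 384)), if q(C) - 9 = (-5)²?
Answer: 9/10 ≈ 0.90000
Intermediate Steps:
q(C) = 34 (q(C) = 9 + (-5)² = 9 + 25 = 34)
h(X) = -3 (h(X) = -3 + 0 = -3)
1/((q(17) - 464)/(h(-4) - 384)) = 1/((34 - 464)/(-3 - 384)) = 1/(-430/(-387)) = 1/(-430*(-1/387)) = 1/(10/9) = 9/10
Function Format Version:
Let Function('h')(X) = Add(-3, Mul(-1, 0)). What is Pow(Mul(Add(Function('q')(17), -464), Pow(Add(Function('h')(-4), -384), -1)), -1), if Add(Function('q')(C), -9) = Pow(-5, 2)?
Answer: Rational(9, 10) ≈ 0.90000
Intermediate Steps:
Function('q')(C) = 34 (Function('q')(C) = Add(9, Pow(-5, 2)) = Add(9, 25) = 34)
Function('h')(X) = -3 (Function('h')(X) = Add(-3, 0) = -3)
Pow(Mul(Add(Function('q')(17), -464), Pow(Add(Function('h')(-4), -384), -1)), -1) = Pow(Mul(Add(34, -464), Pow(Add(-3, -384), -1)), -1) = Pow(Mul(-430, Pow(-387, -1)), -1) = Pow(Mul(-430, Rational(-1, 387)), -1) = Pow(Rational(10, 9), -1) = Rational(9, 10)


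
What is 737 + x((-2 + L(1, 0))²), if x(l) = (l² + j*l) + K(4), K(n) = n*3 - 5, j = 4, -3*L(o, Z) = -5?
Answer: 60301/81 ≈ 744.46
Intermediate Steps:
L(o, Z) = 5/3 (L(o, Z) = -⅓*(-5) = 5/3)
K(n) = -5 + 3*n (K(n) = 3*n - 5 = -5 + 3*n)
x(l) = 7 + l² + 4*l (x(l) = (l² + 4*l) + (-5 + 3*4) = (l² + 4*l) + (-5 + 12) = (l² + 4*l) + 7 = 7 + l² + 4*l)
737 + x((-2 + L(1, 0))²) = 737 + (7 + ((-2 + 5/3)²)² + 4*(-2 + 5/3)²) = 737 + (7 + ((-⅓)²)² + 4*(-⅓)²) = 737 + (7 + (⅑)² + 4*(⅑)) = 737 + (7 + 1/81 + 4/9) = 737 + 604/81 = 60301/81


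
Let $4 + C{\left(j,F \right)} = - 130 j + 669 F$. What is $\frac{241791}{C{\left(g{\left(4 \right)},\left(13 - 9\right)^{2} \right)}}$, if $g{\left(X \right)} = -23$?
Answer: $\frac{241791}{13690} \approx 17.662$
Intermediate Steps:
$C{\left(j,F \right)} = -4 - 130 j + 669 F$ ($C{\left(j,F \right)} = -4 + \left(- 130 j + 669 F\right) = -4 - 130 j + 669 F$)
$\frac{241791}{C{\left(g{\left(4 \right)},\left(13 - 9\right)^{2} \right)}} = \frac{241791}{-4 - -2990 + 669 \left(13 - 9\right)^{2}} = \frac{241791}{-4 + 2990 + 669 \cdot 4^{2}} = \frac{241791}{-4 + 2990 + 669 \cdot 16} = \frac{241791}{-4 + 2990 + 10704} = \frac{241791}{13690}$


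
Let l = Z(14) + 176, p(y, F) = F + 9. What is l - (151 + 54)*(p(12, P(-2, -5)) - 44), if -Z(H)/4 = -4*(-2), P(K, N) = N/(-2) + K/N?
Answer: 13449/2 ≈ 6724.5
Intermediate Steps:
P(K, N) = -N/2 + K/N (P(K, N) = N*(-½) + K/N = -N/2 + K/N)
p(y, F) = 9 + F
Z(H) = -32 (Z(H) = -(-16)*(-2) = -4*8 = -32)
l = 144 (l = -32 + 176 = 144)
l - (151 + 54)*(p(12, P(-2, -5)) - 44) = 144 - (151 + 54)*((9 + (-½*(-5) - 2/(-5))) - 44) = 144 - 205*((9 + (5/2 - 2*(-⅕))) - 44) = 144 - 205*((9 + (5/2 + ⅖)) - 44) = 144 - 205*((9 + 29/10) - 44) = 144 - 205*(119/10 - 44) = 144 - 205*(-321)/10 = 144 - 1*(-13161/2) = 144 + 13161/2 = 13449/2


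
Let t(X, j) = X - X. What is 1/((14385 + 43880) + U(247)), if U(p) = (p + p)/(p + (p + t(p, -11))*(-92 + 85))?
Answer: 3/174794 ≈ 1.7163e-5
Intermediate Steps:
t(X, j) = 0
U(p) = -⅓ (U(p) = (p + p)/(p + (p + 0)*(-92 + 85)) = (2*p)/(p + p*(-7)) = (2*p)/(p - 7*p) = (2*p)/((-6*p)) = (2*p)*(-1/(6*p)) = -⅓)
1/((14385 + 43880) + U(247)) = 1/((14385 + 43880) - ⅓) = 1/(58265 - ⅓) = 1/(174794/3) = 3/174794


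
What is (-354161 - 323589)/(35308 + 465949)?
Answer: -677750/501257 ≈ -1.3521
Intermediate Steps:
(-354161 - 323589)/(35308 + 465949) = -677750/501257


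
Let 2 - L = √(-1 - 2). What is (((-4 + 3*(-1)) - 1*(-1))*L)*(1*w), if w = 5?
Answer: -60 + 30*I*√3 ≈ -60.0 + 51.962*I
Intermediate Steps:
L = 2 - I*√3 (L = 2 - √(-1 - 2) = 2 - √(-3) = 2 - I*√3 ≈ 2.0 - 1.732*I)
(((-4 + 3*(-1)) - 1*(-1))*L)*(1*w) = (((-4 + 3*(-1)) - 1*(-1))*(2 - I*√3))*(1*5) = (((-4 - 3) + 1)*(2 - I*√3))*5 = ((-7 + 1)*(2 - I*√3))*5 = -6*(2 - I*√3)*5 = (-12 + 6*I*√3)*5 = -60 + 30*I*√3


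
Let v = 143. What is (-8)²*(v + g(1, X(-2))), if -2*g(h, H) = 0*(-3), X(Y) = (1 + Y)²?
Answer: 9152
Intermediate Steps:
g(h, H) = 0 (g(h, H) = -0*(-3) = -½*0 = 0)
(-8)²*(v + g(1, X(-2))) = (-8)²*(143 + 0) = 64*143 = 9152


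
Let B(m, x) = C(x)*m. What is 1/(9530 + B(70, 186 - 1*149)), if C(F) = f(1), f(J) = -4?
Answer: 1/9250 ≈ 0.00010811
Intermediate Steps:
C(F) = -4
B(m, x) = -4*m
1/(9530 + B(70, 186 - 1*149)) = 1/(9530 - 4*70) = 1/(9530 - 280) = 1/9250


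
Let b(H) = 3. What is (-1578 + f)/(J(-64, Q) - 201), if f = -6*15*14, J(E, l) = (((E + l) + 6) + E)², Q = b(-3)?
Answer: -1419/6980 ≈ -0.20330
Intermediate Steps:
Q = 3
J(E, l) = (6 + l + 2*E)² (J(E, l) = ((6 + E + l) + E)² = (6 + l + 2*E)²)
f = -1260 (f = -90*14 = -1260)
(-1578 + f)/(J(-64, Q) - 201) = (-1578 - 1260)/((6 + 3 + 2*(-64))² - 201) = -2838/((6 + 3 - 128)² - 201) = -2838/((-119)² - 201) = -2838/(14161 - 201) = -2838/13960 = -2838*1/13960 = -1419/6980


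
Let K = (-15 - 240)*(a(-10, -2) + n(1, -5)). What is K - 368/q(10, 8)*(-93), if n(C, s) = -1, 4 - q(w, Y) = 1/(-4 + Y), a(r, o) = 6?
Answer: 39257/5 ≈ 7851.4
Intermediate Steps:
q(w, Y) = 4 - 1/(-4 + Y)
K = -1275 (K = (-15 - 240)*(6 - 1) = -255*5 = -1275)
K - 368/q(10, 8)*(-93) = -1275 - 368*(-4 + 8)/(-17 + 4*8)*(-93) = -1275 - 368*4/(-17 + 32)*(-93) = -1275 - 368/((¼)*15)*(-93) = -1275 - 368/15/4*(-93) = -1275 - 368*4/15*(-93) = -1275 - 1472/15*(-93) = -1275 + 45632/5 = 39257/5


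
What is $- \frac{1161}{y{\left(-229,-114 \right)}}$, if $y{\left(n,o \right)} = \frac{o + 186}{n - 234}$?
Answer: $\frac{59727}{8} \approx 7465.9$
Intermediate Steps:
$y{\left(n,o \right)} = \frac{186 + o}{-234 + n}$
$- \frac{1161}{y{\left(-229,-114 \right)}} = - \frac{1161}{\frac{1}{-234 - 229} \left(186 - 114\right)} = - \frac{1161}{\frac{1}{-463} \cdot 72} = - \frac{1161}{\left(- \frac{1}{463}\right) 72} = - \frac{1161}{- \frac{72}{463}} = \left(-1161\right) \left(- \frac{463}{72}\right) = \frac{59727}{8}$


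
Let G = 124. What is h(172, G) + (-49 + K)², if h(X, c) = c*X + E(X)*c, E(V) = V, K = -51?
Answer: 52656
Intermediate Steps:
h(X, c) = 2*X*c (h(X, c) = c*X + X*c = X*c + X*c = 2*X*c)
h(172, G) + (-49 + K)² = 2*172*124 + (-49 - 51)² = 42656 + (-100)² = 42656 + 10000 = 52656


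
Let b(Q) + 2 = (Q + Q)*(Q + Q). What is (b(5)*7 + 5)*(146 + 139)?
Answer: 196935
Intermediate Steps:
b(Q) = -2 + 4*Q² (b(Q) = -2 + (Q + Q)*(Q + Q) = -2 + (2*Q)*(2*Q) = -2 + 4*Q²)
(b(5)*7 + 5)*(146 + 139) = ((-2 + 4*5²)*7 + 5)*(146 + 139) = ((-2 + 4*25)*7 + 5)*285 = ((-2 + 100)*7 + 5)*285 = (98*7 + 5)*285 = (686 + 5)*285 = 691*285 = 196935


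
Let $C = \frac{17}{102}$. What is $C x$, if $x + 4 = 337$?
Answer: $\frac{111}{2} \approx 55.5$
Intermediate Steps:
$x = 333$ ($x = -4 + 337 = 333$)
$C = \frac{1}{6}$ ($C = 17 \cdot \frac{1}{102} = \frac{1}{6} \approx 0.16667$)
$C x = \frac{1}{6} \cdot 333 = \frac{111}{2}$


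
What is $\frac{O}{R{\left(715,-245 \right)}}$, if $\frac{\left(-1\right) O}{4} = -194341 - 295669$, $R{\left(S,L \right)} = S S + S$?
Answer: $\frac{98002}{25597} \approx 3.8287$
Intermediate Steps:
$R{\left(S,L \right)} = S + S^{2}$ ($R{\left(S,L \right)} = S^{2} + S = S + S^{2}$)
$O = 1960040$ ($O = - 4 \left(-194341 - 295669\right) = \left(-4\right) \left(-490010\right) = 1960040$)
$\frac{O}{R{\left(715,-245 \right)}} = \frac{1960040}{715 \left(1 + 715\right)} = \frac{1960040}{715 \cdot 716} = \frac{1960040}{511940} = 1960040 \cdot \frac{1}{511940} = \frac{98002}{25597}$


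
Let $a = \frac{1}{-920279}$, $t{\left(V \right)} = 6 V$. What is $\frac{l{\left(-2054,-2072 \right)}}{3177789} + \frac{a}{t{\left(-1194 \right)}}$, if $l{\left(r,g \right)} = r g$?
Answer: $\frac{9352851195431039}{6983592529716828} \approx 1.3393$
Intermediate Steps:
$l{\left(r,g \right)} = g r$
$a = - \frac{1}{920279} \approx -1.0866 \cdot 10^{-6}$
$\frac{l{\left(-2054,-2072 \right)}}{3177789} + \frac{a}{t{\left(-1194 \right)}} = \frac{\left(-2072\right) \left(-2054\right)}{3177789} - \frac{1}{920279 \cdot 6 \left(-1194\right)} = 4255888 \cdot \frac{1}{3177789} - \frac{1}{920279 \left(-7164\right)} = \frac{4255888}{3177789} - - \frac{1}{6592878756} = \frac{4255888}{3177789} + \frac{1}{6592878756} = \frac{9352851195431039}{6983592529716828}$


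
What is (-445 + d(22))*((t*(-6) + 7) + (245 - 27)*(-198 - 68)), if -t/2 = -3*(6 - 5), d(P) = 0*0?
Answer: 25817565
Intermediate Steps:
d(P) = 0
t = 6 (t = -(-6)*(6 - 5) = -(-6) = -2*(-3) = 6)
(-445 + d(22))*((t*(-6) + 7) + (245 - 27)*(-198 - 68)) = (-445 + 0)*((6*(-6) + 7) + (245 - 27)*(-198 - 68)) = -445*((-36 + 7) + 218*(-266)) = -445*(-29 - 57988) = -445*(-58017) = 25817565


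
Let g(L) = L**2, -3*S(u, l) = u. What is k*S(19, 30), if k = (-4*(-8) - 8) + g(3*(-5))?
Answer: -1577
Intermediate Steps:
S(u, l) = -u/3
k = 249 (k = (-4*(-8) - 8) + (3*(-5))**2 = (32 - 8) + (-15)**2 = 24 + 225 = 249)
k*S(19, 30) = 249*(-1/3*19) = 249*(-19/3) = -1577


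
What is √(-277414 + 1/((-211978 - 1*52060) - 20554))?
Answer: I*√236849415267/924 ≈ 526.7*I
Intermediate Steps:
√(-277414 + 1/((-211978 - 1*52060) - 20554)) = √(-277414 + 1/((-211978 - 52060) - 20554)) = √(-277414 + 1/(-264038 - 20554)) = √(-277414 + 1/(-284592)) = √(-277414 - 1/284592) = √(-78949805089/284592) = I*√236849415267/924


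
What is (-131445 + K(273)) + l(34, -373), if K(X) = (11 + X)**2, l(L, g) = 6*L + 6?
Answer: -50579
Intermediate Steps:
l(L, g) = 6 + 6*L
(-131445 + K(273)) + l(34, -373) = (-131445 + (11 + 273)**2) + (6 + 6*34) = (-131445 + 284**2) + (6 + 204) = (-131445 + 80656) + 210 = -50789 + 210 = -50579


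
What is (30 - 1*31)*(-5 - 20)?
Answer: 25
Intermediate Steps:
(30 - 1*31)*(-5 - 20) = (30 - 31)*(-25) = -1*(-25) = 25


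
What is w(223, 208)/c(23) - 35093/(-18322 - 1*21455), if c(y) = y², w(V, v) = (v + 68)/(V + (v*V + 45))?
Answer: 9413781488/10670140473 ≈ 0.88225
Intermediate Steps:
w(V, v) = (68 + v)/(45 + V + V*v) (w(V, v) = (68 + v)/(V + (V*v + 45)) = (68 + v)/(V + (45 + V*v)) = (68 + v)/(45 + V + V*v))
w(223, 208)/c(23) - 35093/(-18322 - 1*21455) = ((68 + 208)/(45 + 223 + 223*208))/(23²) - 35093/(-18322 - 1*21455) = (276/(45 + 223 + 46384))/529 - 35093/(-18322 - 21455) = (276/46652)*(1/529) - 35093/(-39777) = ((1/46652)*276)*(1/529) - 35093*(-1/39777) = (69/11663)*(1/529) + 35093/39777 = 3/268249 + 35093/39777 = 9413781488/10670140473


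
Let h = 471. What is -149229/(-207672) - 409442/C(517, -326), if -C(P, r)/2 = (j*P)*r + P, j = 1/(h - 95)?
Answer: 5154555031/1730600 ≈ 2978.5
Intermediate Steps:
j = 1/376 (j = 1/(471 - 95) = 1/376 ≈ 0.0026596)
C(P, r) = -2*P - P*r/188 (C(P, r) = -2*((P/376)*r + P) = -2*(P*r/376 + P) = -2*(P + P*r/376) = -2*P - P*r/188)
-149229/(-207672) - 409442/C(517, -326) = -149229/(-207672) - 409442*(-4/(11*(376 - 326))) = -149229*(-1/207672) - 409442/((-1/188*517*50)) = 49743/69224 - 409442/(-275/2) = 49743/69224 - 409442*(-2/275) = 49743/69224 + 74444/25 = 5154555031/1730600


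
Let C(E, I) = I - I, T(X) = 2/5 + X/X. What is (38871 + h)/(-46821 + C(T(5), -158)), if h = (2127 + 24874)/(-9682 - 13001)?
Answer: -881683892/1062040743 ≈ -0.83018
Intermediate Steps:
T(X) = 7/5 (T(X) = 2*(1/5) + 1 = 2/5 + 1 = 7/5)
C(E, I) = 0
h = -27001/22683 (h = 27001/(-22683) = 27001*(-1/22683) = -27001/22683 ≈ -1.1904)
(38871 + h)/(-46821 + C(T(5), -158)) = (38871 - 27001/22683)/(-46821 + 0) = (881683892/22683)/(-46821) = (881683892/22683)*(-1/46821) = -881683892/1062040743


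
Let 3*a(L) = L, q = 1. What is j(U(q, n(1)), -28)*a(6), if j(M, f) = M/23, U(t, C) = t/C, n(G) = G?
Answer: 2/23 ≈ 0.086957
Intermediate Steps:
a(L) = L/3
j(M, f) = M/23 (j(M, f) = M*(1/23) = M/23)
j(U(q, n(1)), -28)*a(6) = ((1/1)/23)*((⅓)*6) = ((1*1)/23)*2 = ((1/23)*1)*2 = (1/23)*2 = 2/23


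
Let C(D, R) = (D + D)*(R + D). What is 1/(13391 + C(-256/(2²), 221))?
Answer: -1/6705 ≈ -0.00014914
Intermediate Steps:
C(D, R) = 2*D*(D + R) (C(D, R) = (2*D)*(D + R) = 2*D*(D + R))
1/(13391 + C(-256/(2²), 221)) = 1/(13391 + 2*(-256/(2²))*(-256/(2²) + 221)) = 1/(13391 + 2*(-256/4)*(-256/4 + 221)) = 1/(13391 + 2*(-256*¼)*(-256*¼ + 221)) = 1/(13391 + 2*(-64)*(-64 + 221)) = 1/(13391 + 2*(-64)*157) = 1/(13391 - 20096) = 1/(-6705) = -1/6705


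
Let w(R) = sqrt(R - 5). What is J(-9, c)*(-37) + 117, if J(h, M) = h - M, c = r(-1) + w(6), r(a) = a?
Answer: 450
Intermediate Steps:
w(R) = sqrt(-5 + R)
c = 0 (c = -1 + sqrt(-5 + 6) = -1 + sqrt(1) = -1 + 1 = 0)
J(-9, c)*(-37) + 117 = (-9 - 1*0)*(-37) + 117 = (-9 + 0)*(-37) + 117 = -9*(-37) + 117 = 333 + 117 = 450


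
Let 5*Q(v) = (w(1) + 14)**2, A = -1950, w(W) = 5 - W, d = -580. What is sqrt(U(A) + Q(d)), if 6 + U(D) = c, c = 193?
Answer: sqrt(6295)/5 ≈ 15.868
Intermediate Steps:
U(D) = 187 (U(D) = -6 + 193 = 187)
Q(v) = 324/5 (Q(v) = ((5 - 1*1) + 14)**2/5 = ((5 - 1) + 14)**2/5 = (4 + 14)**2/5 = (1/5)*18**2 = (1/5)*324 = 324/5)
sqrt(U(A) + Q(d)) = sqrt(187 + 324/5) = sqrt(1259/5) = sqrt(6295)/5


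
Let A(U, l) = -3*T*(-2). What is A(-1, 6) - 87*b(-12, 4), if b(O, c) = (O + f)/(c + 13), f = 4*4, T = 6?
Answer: 264/17 ≈ 15.529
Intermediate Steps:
f = 16
A(U, l) = 36 (A(U, l) = -3*6*(-2) = -18*(-2) = 36)
b(O, c) = (16 + O)/(13 + c) (b(O, c) = (O + 16)/(c + 13) = (16 + O)/(13 + c))
A(-1, 6) - 87*b(-12, 4) = 36 - 87*(16 - 12)/(13 + 4) = 36 - 87*4/17 = 36 - 348/17 = 264/17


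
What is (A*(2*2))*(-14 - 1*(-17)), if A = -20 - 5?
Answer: -300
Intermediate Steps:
A = -25
(A*(2*2))*(-14 - 1*(-17)) = (-50*2)*(-14 - 1*(-17)) = (-25*4)*(-14 + 17) = -100*3 = -300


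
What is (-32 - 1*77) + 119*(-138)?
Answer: -16531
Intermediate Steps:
(-32 - 1*77) + 119*(-138) = (-32 - 77) - 16422 = -109 - 16422 = -16531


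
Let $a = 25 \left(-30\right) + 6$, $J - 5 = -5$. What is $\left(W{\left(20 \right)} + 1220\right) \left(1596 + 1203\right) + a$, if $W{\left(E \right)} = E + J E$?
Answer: $3470016$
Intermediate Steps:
$J = 0$ ($J = 5 - 5 = 0$)
$W{\left(E \right)} = E$ ($W{\left(E \right)} = E + 0 E = E + 0 = E$)
$a = -744$ ($a = -750 + 6 = -744$)
$\left(W{\left(20 \right)} + 1220\right) \left(1596 + 1203\right) + a = \left(20 + 1220\right) \left(1596 + 1203\right) - 744 = 1240 \cdot 2799 - 744 = 3470760 - 744 = 3470016$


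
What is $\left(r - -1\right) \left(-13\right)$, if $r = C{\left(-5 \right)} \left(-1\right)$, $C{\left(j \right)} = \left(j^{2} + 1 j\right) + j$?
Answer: $182$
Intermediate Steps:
$C{\left(j \right)} = j^{2} + 2 j$ ($C{\left(j \right)} = \left(j^{2} + j\right) + j = \left(j + j^{2}\right) + j = j^{2} + 2 j$)
$r = -15$ ($r = - 5 \left(2 - 5\right) \left(-1\right) = \left(-5\right) \left(-3\right) \left(-1\right) = 15 \left(-1\right) = -15$)
$\left(r - -1\right) \left(-13\right) = \left(-15 - -1\right) \left(-13\right) = \left(-15 + 1\right) \left(-13\right) = \left(-14\right) \left(-13\right) = 182$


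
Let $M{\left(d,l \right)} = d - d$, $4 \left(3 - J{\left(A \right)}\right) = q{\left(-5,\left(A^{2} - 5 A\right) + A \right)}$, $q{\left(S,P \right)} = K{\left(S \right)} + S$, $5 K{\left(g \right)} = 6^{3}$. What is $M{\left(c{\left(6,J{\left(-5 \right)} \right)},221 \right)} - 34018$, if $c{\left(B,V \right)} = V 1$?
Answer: $-34018$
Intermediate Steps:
$K{\left(g \right)} = \frac{216}{5}$ ($K{\left(g \right)} = \frac{6^{3}}{5} = \frac{1}{5} \cdot 216 = \frac{216}{5}$)
$q{\left(S,P \right)} = \frac{216}{5} + S$
$J{\left(A \right)} = - \frac{131}{20}$ ($J{\left(A \right)} = 3 - \frac{\frac{216}{5} - 5}{4} = 3 - \frac{191}{20} = - \frac{131}{20}$)
$c{\left(B,V \right)} = V$
$M{\left(d,l \right)} = 0$
$M{\left(c{\left(6,J{\left(-5 \right)} \right)},221 \right)} - 34018 = 0 - 34018 = -34018$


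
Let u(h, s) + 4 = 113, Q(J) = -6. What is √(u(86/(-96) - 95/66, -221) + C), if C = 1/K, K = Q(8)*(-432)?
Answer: √565058/72 ≈ 10.440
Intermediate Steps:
K = 2592 (K = -6*(-432) = 2592)
u(h, s) = 109 (u(h, s) = -4 + 113 = 109)
C = 1/2592 ≈ 0.00038580
√(u(86/(-96) - 95/66, -221) + C) = √(109 + 1/2592) = √(282529/2592) = √565058/72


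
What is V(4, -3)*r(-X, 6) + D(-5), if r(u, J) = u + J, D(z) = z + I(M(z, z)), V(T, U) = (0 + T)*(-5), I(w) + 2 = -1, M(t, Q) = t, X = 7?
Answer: 12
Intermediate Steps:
I(w) = -3 (I(w) = -2 - 1 = -3)
V(T, U) = -5*T (V(T, U) = T*(-5) = -5*T)
D(z) = -3 + z (D(z) = z - 3 = -3 + z)
r(u, J) = J + u
V(4, -3)*r(-X, 6) + D(-5) = (-5*4)*(6 - 1*7) + (-3 - 5) = -20*(6 - 7) - 8 = -20*(-1) - 8 = 20 - 8 = 12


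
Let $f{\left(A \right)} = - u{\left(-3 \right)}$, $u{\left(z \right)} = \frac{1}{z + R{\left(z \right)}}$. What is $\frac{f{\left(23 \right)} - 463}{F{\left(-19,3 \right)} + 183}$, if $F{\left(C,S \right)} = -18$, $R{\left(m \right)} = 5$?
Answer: $- \frac{309}{110} \approx -2.8091$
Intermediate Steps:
$u{\left(z \right)} = \frac{1}{5 + z}$ ($u{\left(z \right)} = \frac{1}{z + 5} = \frac{1}{5 + z}$)
$f{\left(A \right)} = - \frac{1}{2}$ ($f{\left(A \right)} = - \frac{1}{5 - 3} = - \frac{1}{2}$)
$\frac{f{\left(23 \right)} - 463}{F{\left(-19,3 \right)} + 183} = \frac{- \frac{1}{2} - 463}{-18 + 183} = - \frac{927}{2 \cdot 165} = \left(- \frac{927}{2}\right) \frac{1}{165} = - \frac{309}{110}$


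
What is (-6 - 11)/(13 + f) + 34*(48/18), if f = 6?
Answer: 5117/57 ≈ 89.772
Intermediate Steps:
(-6 - 11)/(13 + f) + 34*(48/18) = (-6 - 11)/(13 + 6) + 34*(48/18) = -17/19 + 34*(48*(1/18)) = -17*1/19 + 34*(8/3) = -17/19 + 272/3 = 5117/57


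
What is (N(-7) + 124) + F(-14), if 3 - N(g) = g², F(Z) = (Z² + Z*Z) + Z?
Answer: 456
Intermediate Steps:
F(Z) = Z + 2*Z² (F(Z) = (Z² + Z²) + Z = 2*Z² + Z = Z + 2*Z²)
N(g) = 3 - g²
(N(-7) + 124) + F(-14) = ((3 - 1*(-7)²) + 124) - 14*(1 + 2*(-14)) = ((3 - 1*49) + 124) - 14*(1 - 28) = ((3 - 49) + 124) - 14*(-27) = (-46 + 124) + 378 = 78 + 378 = 456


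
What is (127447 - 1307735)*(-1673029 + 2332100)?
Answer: -777893592448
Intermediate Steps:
(127447 - 1307735)*(-1673029 + 2332100) = -1180288*659071 = -777893592448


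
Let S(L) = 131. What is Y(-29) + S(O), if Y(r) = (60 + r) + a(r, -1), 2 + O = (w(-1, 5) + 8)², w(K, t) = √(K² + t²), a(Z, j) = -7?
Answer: 155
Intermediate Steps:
O = -2 + (8 + √26)² (O = -2 + (√((-1)² + 5²) + 8)² = -2 + (√(1 + 25) + 8)² = -2 + (√26 + 8)² = -2 + (8 + √26)² ≈ 169.58)
Y(r) = 53 + r (Y(r) = (60 + r) - 7 = 53 + r)
Y(-29) + S(O) = (53 - 29) + 131 = 24 + 131 = 155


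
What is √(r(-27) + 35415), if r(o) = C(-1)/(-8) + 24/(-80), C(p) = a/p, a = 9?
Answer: √14166330/20 ≈ 188.19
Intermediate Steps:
C(p) = 9/p
r(o) = 33/40 (r(o) = (9/(-1))/(-8) + 24/(-80) = (9*(-1))*(-⅛) + 24*(-1/80) = -9*(-⅛) - 3/10 = 9/8 - 3/10 = 33/40)
√(r(-27) + 35415) = √(33/40 + 35415) = √(1416633/40) = √14166330/20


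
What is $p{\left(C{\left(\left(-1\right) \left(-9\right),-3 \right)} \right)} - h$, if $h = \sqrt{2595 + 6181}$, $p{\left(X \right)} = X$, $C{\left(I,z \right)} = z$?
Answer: $-3 - 2 \sqrt{2194} \approx -96.68$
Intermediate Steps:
$h = 2 \sqrt{2194}$ ($h = \sqrt{8776} = 2 \sqrt{2194} \approx 93.68$)
$p{\left(C{\left(\left(-1\right) \left(-9\right),-3 \right)} \right)} - h = -3 - 2 \sqrt{2194}$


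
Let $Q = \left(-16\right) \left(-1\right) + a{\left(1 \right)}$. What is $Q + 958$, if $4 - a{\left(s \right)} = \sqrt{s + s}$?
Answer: $978 - \sqrt{2} \approx 976.59$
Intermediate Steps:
$a{\left(s \right)} = 4 - \sqrt{2} \sqrt{s}$ ($a{\left(s \right)} = 4 - \sqrt{s + s} = 4 - \sqrt{2 s} = 4 - \sqrt{2} \sqrt{s}$)
$Q = 20 - \sqrt{2}$ ($Q = \left(-16\right) \left(-1\right) + \left(4 - \sqrt{2} \sqrt{1}\right) = 16 + \left(4 - \sqrt{2} \cdot 1\right) = 16 + \left(4 - \sqrt{2}\right) = 20 - \sqrt{2} \approx 18.586$)
$Q + 958 = \left(20 - \sqrt{2}\right) + 958 = 978 - \sqrt{2}$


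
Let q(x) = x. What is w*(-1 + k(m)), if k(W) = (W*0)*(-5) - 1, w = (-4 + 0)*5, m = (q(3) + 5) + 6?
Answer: 40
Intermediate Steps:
m = 14 (m = (3 + 5) + 6 = 8 + 6 = 14)
w = -20 (w = -4*5 = -20)
k(W) = -1 (k(W) = 0*(-5) - 1 = 0 - 1 = -1)
w*(-1 + k(m)) = -20*(-1 - 1) = -20*(-2) = 40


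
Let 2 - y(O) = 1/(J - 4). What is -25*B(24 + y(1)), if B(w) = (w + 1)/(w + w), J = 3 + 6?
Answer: -1675/129 ≈ -12.984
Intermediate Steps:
J = 9
y(O) = 9/5 (y(O) = 2 - 1/(9 - 4) = 2 - 1/5 = 2 - 1*⅕ = 2 - ⅕ = 9/5)
B(w) = (1 + w)/(2*w) (B(w) = (1 + w)/((2*w)) = (1 + w)*(1/(2*w)) = (1 + w)/(2*w))
-25*B(24 + y(1)) = -25*(1 + (24 + 9/5))/(2*(24 + 9/5)) = -25*(1 + 129/5)/(2*129/5) = -25*5*134/(2*129*5) = -25*67/129 = -1675/129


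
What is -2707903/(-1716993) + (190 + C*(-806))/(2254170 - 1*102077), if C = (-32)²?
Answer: 4410875449057/3695128616349 ≈ 1.1937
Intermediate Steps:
C = 1024
-2707903/(-1716993) + (190 + C*(-806))/(2254170 - 1*102077) = -2707903/(-1716993) + (190 + 1024*(-806))/(2254170 - 1*102077) = -2707903*(-1/1716993) + (190 - 825344)/(2254170 - 102077) = 2707903/1716993 - 825154/2152093 = 4410875449057/3695128616349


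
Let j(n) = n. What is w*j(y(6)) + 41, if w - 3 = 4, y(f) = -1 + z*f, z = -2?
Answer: -50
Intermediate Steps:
y(f) = -1 - 2*f
w = 7 (w = 3 + 4 = 7)
w*j(y(6)) + 41 = 7*(-1 - 2*6) + 41 = 7*(-1 - 12) + 41 = 7*(-13) + 41 = -91 + 41 = -50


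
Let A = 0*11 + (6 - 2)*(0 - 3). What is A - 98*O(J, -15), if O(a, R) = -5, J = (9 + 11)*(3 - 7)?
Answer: 478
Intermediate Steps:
J = -80 (J = 20*(-4) = -80)
A = -12 (A = 0 + 4*(-3) = 0 - 12 = -12)
A - 98*O(J, -15) = -12 - 98*(-5) = -12 + 490 = 478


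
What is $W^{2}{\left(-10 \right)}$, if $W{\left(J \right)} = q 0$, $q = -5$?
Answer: $0$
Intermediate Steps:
$W{\left(J \right)} = 0$ ($W{\left(J \right)} = \left(-5\right) 0 = 0$)
$W^{2}{\left(-10 \right)} = 0^{2} = 0$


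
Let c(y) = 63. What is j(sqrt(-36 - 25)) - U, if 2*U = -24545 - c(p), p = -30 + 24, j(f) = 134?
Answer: 12438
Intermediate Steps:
p = -6
U = -12304 (U = (-24545 - 1*63)/2 = (-24545 - 63)/2 = (1/2)*(-24608) = -12304)
j(sqrt(-36 - 25)) - U = 134 - 1*(-12304) = 134 + 12304 = 12438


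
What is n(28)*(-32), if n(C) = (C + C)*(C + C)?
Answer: -100352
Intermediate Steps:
n(C) = 4*C**2 (n(C) = (2*C)*(2*C) = 4*C**2)
n(28)*(-32) = (4*28**2)*(-32) = (4*784)*(-32) = 3136*(-32) = -100352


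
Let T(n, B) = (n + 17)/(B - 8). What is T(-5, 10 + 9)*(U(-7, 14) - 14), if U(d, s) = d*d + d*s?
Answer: -756/11 ≈ -68.727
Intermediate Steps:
U(d, s) = d² + d*s
T(n, B) = (17 + n)/(-8 + B)
T(-5, 10 + 9)*(U(-7, 14) - 14) = ((17 - 5)/(-8 + (10 + 9)))*(-7*(-7 + 14) - 14) = (12/(-8 + 19))*(-7*7 - 14) = (12/11)*(-49 - 14) = ((1/11)*12)*(-63) = (12/11)*(-63) = -756/11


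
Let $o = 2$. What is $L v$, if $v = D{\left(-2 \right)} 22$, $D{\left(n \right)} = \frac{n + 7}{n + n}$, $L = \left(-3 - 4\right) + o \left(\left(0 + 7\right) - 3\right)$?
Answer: $- \frac{55}{2} \approx -27.5$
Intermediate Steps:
$L = 1$ ($L = \left(-3 - 4\right) + 2 \left(\left(0 + 7\right) - 3\right) = \left(-3 - 4\right) + 2 \left(7 - 3\right) = -7 + 2 \cdot 4 = -7 + 8 = 1$)
$D{\left(n \right)} = \frac{7 + n}{2 n}$
$v = - \frac{55}{2}$ ($v = \frac{7 - 2}{2 \left(-2\right)} 22 = \frac{1}{2} \left(- \frac{1}{2}\right) 5 \cdot 22 = \left(- \frac{5}{4}\right) 22 = - \frac{55}{2} \approx -27.5$)
$L v = 1 \left(- \frac{55}{2}\right) = - \frac{55}{2}$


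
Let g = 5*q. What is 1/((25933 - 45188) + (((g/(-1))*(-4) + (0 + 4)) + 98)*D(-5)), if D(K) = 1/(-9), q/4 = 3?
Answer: -1/19293 ≈ -5.1832e-5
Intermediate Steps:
q = 12 (q = 4*3 = 12)
g = 60 (g = 5*12 = 60)
D(K) = -⅑
1/((25933 - 45188) + (((g/(-1))*(-4) + (0 + 4)) + 98)*D(-5)) = 1/((25933 - 45188) + (((60/(-1))*(-4) + (0 + 4)) + 98)*(-⅑)) = 1/(-19255 + (((60*(-1))*(-4) + 4) + 98)*(-⅑)) = 1/(-19255 + ((-60*(-4) + 4) + 98)*(-⅑)) = 1/(-19255 + ((240 + 4) + 98)*(-⅑)) = 1/(-19255 + (244 + 98)*(-⅑)) = 1/(-19255 + 342*(-⅑)) = 1/(-19255 - 38) = 1/(-19293) = -1/19293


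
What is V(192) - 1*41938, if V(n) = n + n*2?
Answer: -41362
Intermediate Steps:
V(n) = 3*n (V(n) = n + 2*n = 3*n)
V(192) - 1*41938 = 3*192 - 1*41938 = 576 - 41938 = -41362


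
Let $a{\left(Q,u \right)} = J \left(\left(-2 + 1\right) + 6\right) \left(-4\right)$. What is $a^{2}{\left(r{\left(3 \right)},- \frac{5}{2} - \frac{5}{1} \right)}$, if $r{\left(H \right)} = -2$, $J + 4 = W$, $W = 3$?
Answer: $400$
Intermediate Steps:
$J = -1$ ($J = -4 + 3 = -1$)
$a{\left(Q,u \right)} = 20$ ($a{\left(Q,u \right)} = - (\left(-2 + 1\right) + 6) \left(-4\right) = - (-1 + 6) \left(-4\right) = \left(-1\right) 5 \left(-4\right) = \left(-5\right) \left(-4\right) = 20$)
$a^{2}{\left(r{\left(3 \right)},- \frac{5}{2} - \frac{5}{1} \right)} = 20^{2} = 400$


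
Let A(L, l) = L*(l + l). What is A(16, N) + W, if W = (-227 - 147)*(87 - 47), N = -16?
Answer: -15472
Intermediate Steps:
A(L, l) = 2*L*l (A(L, l) = L*(2*l) = 2*L*l)
W = -14960 (W = -374*40 = -14960)
A(16, N) + W = 2*16*(-16) - 14960 = -512 - 14960 = -15472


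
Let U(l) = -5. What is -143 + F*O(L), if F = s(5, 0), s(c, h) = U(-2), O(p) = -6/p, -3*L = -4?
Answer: -241/2 ≈ -120.50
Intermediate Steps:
L = 4/3 (L = -⅓*(-4) = 4/3 ≈ 1.3333)
s(c, h) = -5
F = -5
-143 + F*O(L) = -143 - (-30)/4/3 = -143 - (-30)*3/4 = -143 - 5*(-9/2) = -143 + 45/2 = -241/2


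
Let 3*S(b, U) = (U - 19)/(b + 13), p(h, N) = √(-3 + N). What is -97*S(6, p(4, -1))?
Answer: 97/3 - 194*I/57 ≈ 32.333 - 3.4035*I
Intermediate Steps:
S(b, U) = (-19 + U)/(3*(13 + b)) (S(b, U) = ((U - 19)/(b + 13))/3 = ((-19 + U)/(13 + b))/3 = (-19 + U)/(3*(13 + b)))
-97*S(6, p(4, -1)) = -97*(-19 + √(-3 - 1))/(3*(13 + 6)) = -97*(-19 + √(-4))/(3*19) = -97*(-19 + 2*I)/(3*19) = -97*(-⅓ + 2*I/57) = 97/3 - 194*I/57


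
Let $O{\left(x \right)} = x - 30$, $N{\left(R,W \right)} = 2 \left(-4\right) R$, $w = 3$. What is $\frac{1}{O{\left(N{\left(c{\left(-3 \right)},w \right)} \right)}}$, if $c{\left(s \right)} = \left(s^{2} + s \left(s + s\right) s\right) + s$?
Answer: $\frac{1}{354} \approx 0.0028249$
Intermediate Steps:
$c{\left(s \right)} = s + s^{2} + 2 s^{3}$ ($c{\left(s \right)} = \left(s^{2} + s 2 s s\right) + s = \left(s^{2} + 2 s^{2} s\right) + s = \left(s^{2} + 2 s^{3}\right) + s = s + s^{2} + 2 s^{3}$)
$N{\left(R,W \right)} = - 8 R$
$O{\left(x \right)} = -30 + x$
$\frac{1}{O{\left(N{\left(c{\left(-3 \right)},w \right)} \right)}} = \frac{1}{-30 - 8 \left(- 3 \left(1 - 3 + 2 \left(-3\right)^{2}\right)\right)} = \frac{1}{-30 - 8 \left(- 3 \left(1 - 3 + 2 \cdot 9\right)\right)} = \frac{1}{-30 - 8 \left(- 3 \left(1 - 3 + 18\right)\right)} = \frac{1}{-30 - 8 \left(\left(-3\right) 16\right)} = \frac{1}{-30 - -384} = \frac{1}{-30 + 384} = \frac{1}{354}$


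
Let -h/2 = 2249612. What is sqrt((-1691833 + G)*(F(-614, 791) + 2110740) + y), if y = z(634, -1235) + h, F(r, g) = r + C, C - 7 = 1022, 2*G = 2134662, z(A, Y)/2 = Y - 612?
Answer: 66*I*sqrt(302668738) ≈ 1.1482e+6*I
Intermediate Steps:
z(A, Y) = -1224 + 2*Y (z(A, Y) = 2*(Y - 612) = 2*(-612 + Y) = -1224 + 2*Y)
h = -4499224 (h = -2*2249612 = -4499224)
G = 1067331 (G = (1/2)*2134662 = 1067331)
C = 1029 (C = 7 + 1022 = 1029)
F(r, g) = 1029 + r (F(r, g) = r + 1029 = 1029 + r)
y = -4502918 (y = (-1224 + 2*(-1235)) - 4499224 = (-1224 - 2470) - 4499224 = -3694 - 4499224 = -4502918)
sqrt((-1691833 + G)*(F(-614, 791) + 2110740) + y) = sqrt((-1691833 + 1067331)*((1029 - 614) + 2110740) - 4502918) = sqrt(-624502*(415 + 2110740) - 4502918) = sqrt(-624502*2111155 - 4502918) = sqrt(-1318420519810 - 4502918) = sqrt(-1318425022728) = 66*I*sqrt(302668738)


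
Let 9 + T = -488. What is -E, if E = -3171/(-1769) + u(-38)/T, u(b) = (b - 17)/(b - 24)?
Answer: -97613899/54509966 ≈ -1.7908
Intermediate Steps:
T = -497 (T = -9 - 488 = -497)
u(b) = (-17 + b)/(-24 + b)
E = 97613899/54509966 (E = -3171/(-1769) + ((-17 - 38)/(-24 - 38))/(-497) = -3171*(-1/1769) + (-55/(-62))*(-1/497) = 3171/1769 - 1/62*(-55)*(-1/497) = 3171/1769 + (55/62)*(-1/497) = 3171/1769 - 55/30814 = 97613899/54509966 ≈ 1.7908)
-E = -1*97613899/54509966 = -97613899/54509966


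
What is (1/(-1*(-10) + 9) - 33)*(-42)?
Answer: 26292/19 ≈ 1383.8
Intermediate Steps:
(1/(-1*(-10) + 9) - 33)*(-42) = (1/(10 + 9) - 33)*(-42) = (1/19 - 33)*(-42) = -626/19*(-42) = 26292/19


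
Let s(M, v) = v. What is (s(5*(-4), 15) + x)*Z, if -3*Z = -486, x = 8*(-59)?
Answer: -74034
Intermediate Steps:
x = -472
Z = 162 (Z = -⅓*(-486) = 162)
(s(5*(-4), 15) + x)*Z = (15 - 472)*162 = -457*162 = -74034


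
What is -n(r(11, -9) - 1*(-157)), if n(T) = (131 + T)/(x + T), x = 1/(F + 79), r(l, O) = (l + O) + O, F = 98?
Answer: -49737/26551 ≈ -1.8733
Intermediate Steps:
r(l, O) = l + 2*O (r(l, O) = (O + l) + O = l + 2*O)
x = 1/177 (x = 1/(98 + 79) = 1/177 ≈ 0.0056497)
n(T) = (131 + T)/(1/177 + T)
-n(r(11, -9) - 1*(-157)) = -177*(131 + ((11 + 2*(-9)) - 1*(-157)))/(1 + 177*((11 + 2*(-9)) - 1*(-157))) = -177*(131 + ((11 - 18) + 157))/(1 + 177*((11 - 18) + 157)) = -177*(131 + (-7 + 157))/(1 + 177*(-7 + 157)) = -177*(131 + 150)/(1 + 177*150) = -177*281/(1 + 26550) = -177*281/26551 = -1*49737/26551 = -49737/26551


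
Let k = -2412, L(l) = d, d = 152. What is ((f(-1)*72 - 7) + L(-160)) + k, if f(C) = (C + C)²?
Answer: -1979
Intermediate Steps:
L(l) = 152
f(C) = 4*C² (f(C) = (2*C)² = 4*C²)
((f(-1)*72 - 7) + L(-160)) + k = (((4*(-1)²)*72 - 7) + 152) - 2412 = (((4*1)*72 - 7) + 152) - 2412 = ((4*72 - 7) + 152) - 2412 = ((288 - 7) + 152) - 2412 = (281 + 152) - 2412 = 433 - 2412 = -1979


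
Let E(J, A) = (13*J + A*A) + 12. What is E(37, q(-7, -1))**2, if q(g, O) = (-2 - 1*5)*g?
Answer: 8375236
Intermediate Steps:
q(g, O) = -7*g (q(g, O) = (-2 - 5)*g = -7*g)
E(J, A) = 12 + A**2 + 13*J (E(J, A) = (13*J + A**2) + 12 = (A**2 + 13*J) + 12 = 12 + A**2 + 13*J)
E(37, q(-7, -1))**2 = (12 + (-7*(-7))**2 + 13*37)**2 = (12 + 49**2 + 481)**2 = (12 + 2401 + 481)**2 = 2894**2 = 8375236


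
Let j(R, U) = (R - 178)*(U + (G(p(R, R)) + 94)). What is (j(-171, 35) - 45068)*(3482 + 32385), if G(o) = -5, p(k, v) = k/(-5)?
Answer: -3168634248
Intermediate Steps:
p(k, v) = -k/5 (p(k, v) = k*(-⅕) = -k/5)
j(R, U) = (-178 + R)*(89 + U) (j(R, U) = (R - 178)*(U + (-5 + 94)) = (-178 + R)*(U + 89) = (-178 + R)*(89 + U))
(j(-171, 35) - 45068)*(3482 + 32385) = ((-15842 - 178*35 + 89*(-171) - 171*35) - 45068)*(3482 + 32385) = ((-15842 - 6230 - 15219 - 5985) - 45068)*35867 = (-43276 - 45068)*35867 = -88344*35867 = -3168634248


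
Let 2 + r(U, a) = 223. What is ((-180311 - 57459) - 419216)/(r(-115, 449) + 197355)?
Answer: -328493/98788 ≈ -3.3252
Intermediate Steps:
r(U, a) = 221 (r(U, a) = -2 + 223 = 221)
((-180311 - 57459) - 419216)/(r(-115, 449) + 197355) = ((-180311 - 57459) - 419216)/(221 + 197355) = (-237770 - 419216)/197576 = -656986*1/197576 = -328493/98788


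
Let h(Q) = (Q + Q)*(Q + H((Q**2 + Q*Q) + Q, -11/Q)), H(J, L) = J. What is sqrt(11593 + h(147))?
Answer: sqrt(12804121) ≈ 3578.3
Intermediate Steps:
h(Q) = 2*Q*(2*Q + 2*Q**2) (h(Q) = (Q + Q)*(Q + ((Q**2 + Q*Q) + Q)) = (2*Q)*(Q + ((Q**2 + Q**2) + Q)) = (2*Q)*(Q + (2*Q**2 + Q)) = (2*Q)*(Q + (Q + 2*Q**2)) = (2*Q)*(2*Q + 2*Q**2) = 2*Q*(2*Q + 2*Q**2))
sqrt(11593 + h(147)) = sqrt(11593 + 4*147**2*(1 + 147)) = sqrt(11593 + 4*21609*148) = sqrt(11593 + 12792528) = sqrt(12804121)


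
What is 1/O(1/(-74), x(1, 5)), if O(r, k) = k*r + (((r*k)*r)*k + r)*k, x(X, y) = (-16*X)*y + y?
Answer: -5476/410775 ≈ -0.013331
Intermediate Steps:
x(X, y) = y - 16*X*y (x(X, y) = -16*X*y + y = y - 16*X*y)
O(r, k) = k*r + k*(r + k**2*r**2) (O(r, k) = k*r + (((k*r)*r)*k + r)*k = k*r + ((k*r**2)*k + r)*k = k*r + (k**2*r**2 + r)*k = k*r + (r + k**2*r**2)*k = k*r + k*(r + k**2*r**2))
1/O(1/(-74), x(1, 5)) = 1/((5*(1 - 16*1))*(2 + (5*(1 - 16*1))**2/(-74))/(-74)) = 1/((5*(1 - 16))*(-1/74)*(2 - 25*(1 - 16)**2/74)) = 1/((5*(-15))*(-1/74)*(2 - (5*(-15))**2/74)) = 1/(-75*(-1/74)*(2 - 1/74*(-75)**2)) = 1/(-75*(-1/74)*(2 - 1/74*5625)) = 1/(-75*(-1/74)*(2 - 5625/74)) = 1/(-75*(-1/74)*(-5477/74)) = 1/(-410775/5476) = -5476/410775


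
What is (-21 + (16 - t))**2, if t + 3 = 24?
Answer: 676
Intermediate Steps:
t = 21 (t = -3 + 24 = 21)
(-21 + (16 - t))**2 = (-21 + (16 - 1*21))**2 = (-21 + (16 - 21))**2 = (-21 - 5)**2 = (-26)**2 = 676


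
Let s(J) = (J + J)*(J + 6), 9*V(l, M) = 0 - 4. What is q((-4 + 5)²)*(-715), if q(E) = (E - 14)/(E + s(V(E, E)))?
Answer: -68445/29 ≈ -2360.2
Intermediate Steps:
V(l, M) = -4/9 (V(l, M) = (0 - 4)/9 = (⅑)*(-4) = -4/9)
s(J) = 2*J*(6 + J) (s(J) = (2*J)*(6 + J) = 2*J*(6 + J))
q(E) = (-14 + E)/(-400/81 + E) (q(E) = (E - 14)/(E + 2*(-4/9)*(6 - 4/9)) = (-14 + E)/(E + 2*(-4/9)*(50/9)) = (-14 + E)/(E - 400/81) = (-14 + E)/(-400/81 + E))
q((-4 + 5)²)*(-715) = (81*(-14 + (-4 + 5)²)/(-400 + 81*(-4 + 5)²))*(-715) = (81*(-14 + 1²)/(-400 + 81*1²))*(-715) = (81*(-14 + 1)/(-400 + 81*1))*(-715) = (81*(-13)/(-400 + 81))*(-715) = (81*(-13)/(-319))*(-715) = (81*(-1/319)*(-13))*(-715) = (1053/319)*(-715) = -68445/29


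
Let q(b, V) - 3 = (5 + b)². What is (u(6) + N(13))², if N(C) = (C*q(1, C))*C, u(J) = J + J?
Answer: 43599609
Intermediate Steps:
u(J) = 2*J
q(b, V) = 3 + (5 + b)²
N(C) = 39*C² (N(C) = (C*(3 + (5 + 1)²))*C = (C*(3 + 6²))*C = (C*(3 + 36))*C = (C*39)*C = (39*C)*C = 39*C²)
(u(6) + N(13))² = (2*6 + 39*13²)² = (12 + 39*169)² = (12 + 6591)² = 6603² = 43599609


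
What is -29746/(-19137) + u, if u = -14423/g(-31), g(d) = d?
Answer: 276935077/593247 ≈ 466.81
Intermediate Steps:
u = 14423/31 (u = -14423/(-31) = -14423*(-1/31) = 14423/31 ≈ 465.26)
-29746/(-19137) + u = -29746/(-19137) + 14423/31 = -29746*(-1/19137) + 14423/31 = 29746/19137 + 14423/31 = 276935077/593247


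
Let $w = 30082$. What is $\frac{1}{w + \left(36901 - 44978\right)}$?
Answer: $\frac{1}{22005} \approx 4.5444 \cdot 10^{-5}$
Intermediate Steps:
$\frac{1}{w + \left(36901 - 44978\right)} = \frac{1}{30082 + \left(36901 - 44978\right)} = \frac{1}{30082 - 8077} = \frac{1}{22005}$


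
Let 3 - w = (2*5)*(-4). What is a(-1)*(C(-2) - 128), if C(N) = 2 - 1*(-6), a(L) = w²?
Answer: -221880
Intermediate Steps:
w = 43 (w = 3 - 2*5*(-4) = 3 - 10*(-4) = 3 - 1*(-40) = 3 + 40 = 43)
a(L) = 1849 (a(L) = 43² = 1849)
C(N) = 8 (C(N) = 2 + 6 = 8)
a(-1)*(C(-2) - 128) = 1849*(8 - 128) = 1849*(-120) = -221880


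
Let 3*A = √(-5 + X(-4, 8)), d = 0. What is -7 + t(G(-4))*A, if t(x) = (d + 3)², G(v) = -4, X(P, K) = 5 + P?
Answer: -7 + 6*I ≈ -7.0 + 6.0*I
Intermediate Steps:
t(x) = 9 (t(x) = (0 + 3)² = 3² = 9)
A = 2*I/3 (A = √(-5 + (5 - 4))/3 = √(-5 + 1)/3 = √(-4)/3 = (2*I)/3 = 2*I/3 ≈ 0.66667*I)
-7 + t(G(-4))*A = -7 + 9*(2*I/3) = -7 + 6*I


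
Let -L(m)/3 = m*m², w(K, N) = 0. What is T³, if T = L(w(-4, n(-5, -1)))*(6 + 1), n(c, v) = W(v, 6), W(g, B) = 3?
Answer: 0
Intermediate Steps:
n(c, v) = 3
L(m) = -3*m³ (L(m) = -3*m*m² = -3*m³)
T = 0 (T = (-3*0³)*(6 + 1) = -3*0*7 = 0*7 = 0)
T³ = 0³ = 0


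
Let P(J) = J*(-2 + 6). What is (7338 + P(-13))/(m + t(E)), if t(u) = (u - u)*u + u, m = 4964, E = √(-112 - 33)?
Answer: 36167704/24641441 - 7286*I*√145/24641441 ≈ 1.4678 - 0.0035605*I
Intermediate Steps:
P(J) = 4*J (P(J) = J*4 = 4*J)
E = I*√145 (E = √(-145) = I*√145 ≈ 12.042*I)
t(u) = u (t(u) = 0*u + u = 0 + u = u)
(7338 + P(-13))/(m + t(E)) = (7338 + 4*(-13))/(4964 + I*√145) = (7338 - 52)/(4964 + I*√145) = 7286/(4964 + I*√145)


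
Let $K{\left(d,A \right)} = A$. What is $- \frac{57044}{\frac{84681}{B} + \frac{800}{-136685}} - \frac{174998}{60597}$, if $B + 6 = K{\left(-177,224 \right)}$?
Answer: $- \frac{21005158975202654}{140275366121349} \approx -149.74$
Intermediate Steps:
$B = 218$ ($B = -6 + 224 = 218$)
$- \frac{57044}{\frac{84681}{B} + \frac{800}{-136685}} - \frac{174998}{60597} = - \frac{57044}{\frac{84681}{218} + \frac{800}{-136685}} - \frac{174998}{60597} = - \frac{57044}{84681 \cdot \frac{1}{218} + 800 \left(- \frac{1}{136685}\right)} - \frac{174998}{60597} = - \frac{57044}{\frac{84681}{218} - \frac{160}{27337}} - \frac{174998}{60597} = - \frac{57044}{\frac{2314889617}{5959466}} - \frac{174998}{60597} = \left(-57044\right) \frac{5959466}{2314889617} - \frac{174998}{60597} = - \frac{339951778504}{2314889617} - \frac{174998}{60597} = - \frac{21005158975202654}{140275366121349}$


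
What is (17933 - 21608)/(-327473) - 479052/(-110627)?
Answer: 157283149821/36227355571 ≈ 4.3416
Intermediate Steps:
(17933 - 21608)/(-327473) - 479052/(-110627) = -3675*(-1/327473) - 479052*(-1/110627) = 3675/327473 + 479052/110627 = 157283149821/36227355571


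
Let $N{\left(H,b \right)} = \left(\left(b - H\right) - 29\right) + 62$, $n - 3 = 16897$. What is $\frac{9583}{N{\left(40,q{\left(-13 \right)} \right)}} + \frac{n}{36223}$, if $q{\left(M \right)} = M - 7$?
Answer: $- \frac{346668709}{978021} \approx -354.46$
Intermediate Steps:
$n = 16900$ ($n = 3 + 16897 = 16900$)
$q{\left(M \right)} = -7 + M$
$N{\left(H,b \right)} = 33 + b - H$ ($N{\left(H,b \right)} = \left(-29 + b - H\right) + 62 = 33 + b - H$)
$\frac{9583}{N{\left(40,q{\left(-13 \right)} \right)}} + \frac{n}{36223} = \frac{9583}{33 - 20 - 40} + \frac{16900}{36223} = \frac{9583}{33 - 20 - 40} + 16900 \cdot \frac{1}{36223} = \frac{9583}{-27} + \frac{16900}{36223} = 9583 \left(- \frac{1}{27}\right) + \frac{16900}{36223} = - \frac{9583}{27} + \frac{16900}{36223} = - \frac{346668709}{978021}$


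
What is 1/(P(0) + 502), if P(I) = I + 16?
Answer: 1/518 ≈ 0.0019305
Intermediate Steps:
P(I) = 16 + I
1/(P(0) + 502) = 1/((16 + 0) + 502) = 1/(16 + 502) = 1/518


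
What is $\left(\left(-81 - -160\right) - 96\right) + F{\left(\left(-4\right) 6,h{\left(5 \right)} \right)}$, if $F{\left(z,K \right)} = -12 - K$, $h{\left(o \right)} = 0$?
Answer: $-29$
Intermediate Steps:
$\left(\left(-81 - -160\right) - 96\right) + F{\left(\left(-4\right) 6,h{\left(5 \right)} \right)} = \left(\left(-81 - -160\right) - 96\right) - 12 = \left(\left(-81 + 160\right) - 96\right) + \left(-12 + 0\right) = \left(79 - 96\right) - 12 = -17 - 12 = -29$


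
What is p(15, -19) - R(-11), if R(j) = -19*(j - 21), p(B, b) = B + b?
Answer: -612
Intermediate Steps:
R(j) = 399 - 19*j (R(j) = -19*(-21 + j) = 399 - 19*j)
p(15, -19) - R(-11) = (15 - 19) - (399 - 19*(-11)) = -4 - (399 + 209) = -4 - 1*608 = -4 - 608 = -612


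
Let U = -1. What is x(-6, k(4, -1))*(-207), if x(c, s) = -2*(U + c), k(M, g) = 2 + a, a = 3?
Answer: -2898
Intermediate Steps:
k(M, g) = 5 (k(M, g) = 2 + 3 = 5)
x(c, s) = 2 - 2*c (x(c, s) = -2*(-1 + c) = 2 - 2*c)
x(-6, k(4, -1))*(-207) = (2 - 2*(-6))*(-207) = (2 + 12)*(-207) = 14*(-207) = -2898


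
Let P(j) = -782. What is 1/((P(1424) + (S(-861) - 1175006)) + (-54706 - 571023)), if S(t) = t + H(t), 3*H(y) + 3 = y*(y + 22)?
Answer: -1/1561586 ≈ -6.4037e-7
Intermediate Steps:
H(y) = -1 + y*(22 + y)/3 (H(y) = -1 + (y*(y + 22))/3 = -1 + (y*(22 + y))/3 = -1 + y*(22 + y)/3)
S(t) = -1 + t²/3 + 25*t/3 (S(t) = t + (-1 + t²/3 + 22*t/3) = -1 + t²/3 + 25*t/3)
1/((P(1424) + (S(-861) - 1175006)) + (-54706 - 571023)) = 1/((-782 + ((-1 + (⅓)*(-861)² + (25/3)*(-861)) - 1175006)) + (-54706 - 571023)) = 1/((-782 + ((-1 + (⅓)*741321 - 7175) - 1175006)) - 625729) = 1/((-782 + ((-1 + 247107 - 7175) - 1175006)) - 625729) = 1/((-782 + (239931 - 1175006)) - 625729) = 1/((-782 - 935075) - 625729) = 1/(-935857 - 625729) = 1/(-1561586) = -1/1561586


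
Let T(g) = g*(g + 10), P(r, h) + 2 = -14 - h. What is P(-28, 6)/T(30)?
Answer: -11/600 ≈ -0.018333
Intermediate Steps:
P(r, h) = -16 - h (P(r, h) = -2 + (-14 - h) = -16 - h)
T(g) = g*(10 + g)
P(-28, 6)/T(30) = (-16 - 1*6)/((30*(10 + 30))) = (-16 - 6)/((30*40)) = -22/1200 = -22*1/1200 = -11/600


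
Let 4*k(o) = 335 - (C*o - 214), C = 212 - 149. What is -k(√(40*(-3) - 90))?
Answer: -549/4 + 63*I*√210/4 ≈ -137.25 + 228.24*I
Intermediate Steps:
C = 63
k(o) = 549/4 - 63*o/4 (k(o) = (335 - (63*o - 214))/4 = (335 - (-214 + 63*o))/4 = (335 + (214 - 63*o))/4 = (549 - 63*o)/4 = 549/4 - 63*o/4)
-k(√(40*(-3) - 90)) = -(549/4 - 63*√(40*(-3) - 90)/4) = -(549/4 - 63*√(-120 - 90)/4) = -(549/4 - 63*I*√210/4) = -549/4 + 63*I*√210/4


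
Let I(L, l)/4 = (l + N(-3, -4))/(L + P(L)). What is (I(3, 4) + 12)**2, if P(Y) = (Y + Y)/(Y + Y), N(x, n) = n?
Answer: 144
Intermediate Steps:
P(Y) = 1 (P(Y) = (2*Y)/((2*Y)) = (2*Y)*(1/(2*Y)) = 1)
I(L, l) = 4*(-4 + l)/(1 + L) (I(L, l) = 4*((l - 4)/(L + 1)) = 4*((-4 + l)/(1 + L)) = 4*(-4 + l)/(1 + L))
(I(3, 4) + 12)**2 = (4*(-4 + 4)/(1 + 3) + 12)**2 = (4*0/4 + 12)**2 = (4*(1/4)*0 + 12)**2 = (0 + 12)**2 = 12**2 = 144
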